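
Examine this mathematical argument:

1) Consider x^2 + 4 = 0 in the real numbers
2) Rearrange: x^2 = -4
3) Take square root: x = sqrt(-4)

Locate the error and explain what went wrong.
Step 3: Take square root: x = sqrt(-4)

Step 3 takes the square root of -4, which is negative. In the real number system, the square root of a negative number is undefined. The equation x^2 + 4 = 0 has no real solutions. Square roots of negative numbers only exist in the complex numbers.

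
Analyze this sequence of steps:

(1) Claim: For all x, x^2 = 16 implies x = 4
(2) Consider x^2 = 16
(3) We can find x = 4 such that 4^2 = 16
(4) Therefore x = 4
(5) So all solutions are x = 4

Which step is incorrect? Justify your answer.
Step 4: Therefore x = 4

Step 4 incorrectly concludes that x = 4 is the only solution. The proof shows that x = 4 is A solution (existence), but does not show it is the ONLY solution (uniqueness). In fact, x = -4 is also a solution since (-4)^2 = 16. Finding one solution doesn't prove there are no others.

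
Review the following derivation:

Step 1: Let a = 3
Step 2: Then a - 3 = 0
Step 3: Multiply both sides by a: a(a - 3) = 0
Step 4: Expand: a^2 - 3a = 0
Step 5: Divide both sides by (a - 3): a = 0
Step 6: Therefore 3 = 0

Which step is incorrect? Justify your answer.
Step 5: Divide both sides by (a - 3): a = 0

Step 5 divides both sides by (a - 3). However, since a = 3, we have (a - 3) = 0. Division by zero is undefined, making this step invalid.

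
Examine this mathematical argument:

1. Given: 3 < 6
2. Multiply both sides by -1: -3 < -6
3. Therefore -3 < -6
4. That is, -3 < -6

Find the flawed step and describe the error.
Step 2: Multiply both sides by -1: -3 < -6

Step 2 multiplies both sides by -1 but fails to reverse the inequality sign. When multiplying (or dividing) an inequality by a negative number, the direction must be reversed. Since 3 < 6, we should get -3 > -6, i.e., -3 > -6.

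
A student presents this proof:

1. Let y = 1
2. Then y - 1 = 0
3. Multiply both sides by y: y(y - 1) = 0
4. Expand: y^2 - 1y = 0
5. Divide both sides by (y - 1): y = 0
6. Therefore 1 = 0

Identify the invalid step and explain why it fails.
Step 5: Divide both sides by (y - 1): y = 0

Step 5 divides both sides by (y - 1). However, since y = 1, we have (y - 1) = 0. Division by zero is undefined, making this step invalid.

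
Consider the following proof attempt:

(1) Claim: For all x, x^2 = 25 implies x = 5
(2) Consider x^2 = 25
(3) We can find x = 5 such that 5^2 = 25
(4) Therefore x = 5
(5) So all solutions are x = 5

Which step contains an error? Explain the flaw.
Step 4: Therefore x = 5

Step 4 incorrectly concludes that x = 5 is the only solution. The proof shows that x = 5 is A solution (existence), but does not show it is the ONLY solution (uniqueness). In fact, x = -5 is also a solution since (-5)^2 = 25. Finding one solution doesn't prove there are no others.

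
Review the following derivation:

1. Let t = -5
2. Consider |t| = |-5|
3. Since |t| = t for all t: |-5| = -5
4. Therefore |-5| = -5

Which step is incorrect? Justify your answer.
Step 3: Since |t| = t for all t: |-5| = -5

Step 3 incorrectly states that |t| = t for all t. The correct definition is |t| = t when t >= 0, and |t| = -t when t < 0. Since -5 < 0, we have |-5| = -(-5) = 5, not -5.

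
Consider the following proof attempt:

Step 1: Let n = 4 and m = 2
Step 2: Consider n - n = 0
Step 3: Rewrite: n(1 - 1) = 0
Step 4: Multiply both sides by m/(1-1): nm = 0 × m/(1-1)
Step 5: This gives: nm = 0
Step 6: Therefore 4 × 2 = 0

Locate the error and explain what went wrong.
Step 4: Multiply both sides by m/(1-1): nm = 0 × m/(1-1)

Step 4 multiplies both sides by m/(1-1). However, 1-1 = 0, so this is multiplication by m/0, which is undefined. We cannot multiply by an undefined expression.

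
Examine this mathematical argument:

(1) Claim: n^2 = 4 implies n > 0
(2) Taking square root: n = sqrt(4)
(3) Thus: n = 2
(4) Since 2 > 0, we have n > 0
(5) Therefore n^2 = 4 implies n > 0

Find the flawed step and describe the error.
Step 2: Taking square root: n = sqrt(4)

Step 2 takes the square root and assumes the positive root only. The equation n^2 = 4 actually has two solutions: n = 2 and n = -2. The proof silently assumes n > 0 without justification, then uses this assumption to conclude n > 0, which is circular. The counterexample n = -2 shows the claim is false.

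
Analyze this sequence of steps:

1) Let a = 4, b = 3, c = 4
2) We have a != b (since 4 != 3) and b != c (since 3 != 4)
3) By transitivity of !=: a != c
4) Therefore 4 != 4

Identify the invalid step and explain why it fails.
Step 3: By transitivity of !=: a != c

Step 3 incorrectly applies transitivity to the '!=' relation. Transitivity states: if a R b and b R c, then a R c. However, '!=' is not transitive. Counterexample: 4 != 3 and 3 != 4, but 4 = 4 (both equal 4). Transitivity holds for relations like <, <=, =, but not for !=.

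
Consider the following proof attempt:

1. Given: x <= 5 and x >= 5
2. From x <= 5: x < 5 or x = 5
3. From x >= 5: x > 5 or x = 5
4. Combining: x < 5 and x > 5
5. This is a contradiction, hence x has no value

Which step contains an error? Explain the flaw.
Step 4: Combining: x < 5 and x > 5

Step 4 incorrectly combines the conditions. From x <= 5 and x >= 5, the intersection is x = 5. The error treats the 'or' cases as 'and' requirements. The correct conclusion is that x = 5 is the unique solution, not that no solution exists.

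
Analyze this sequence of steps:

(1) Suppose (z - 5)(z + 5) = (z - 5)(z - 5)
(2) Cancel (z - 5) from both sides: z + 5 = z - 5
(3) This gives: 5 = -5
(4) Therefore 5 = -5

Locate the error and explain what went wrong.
Step 2: Cancel (z - 5) from both sides: z + 5 = z - 5

Step 2 cancels (z - 5) from both sides. This is only valid if (z - 5) ≠ 0, i.e., z ≠ 5. When z = 5, both sides equal zero regardless of the other factors. The correct approach requires considering z = 5 as a separate case.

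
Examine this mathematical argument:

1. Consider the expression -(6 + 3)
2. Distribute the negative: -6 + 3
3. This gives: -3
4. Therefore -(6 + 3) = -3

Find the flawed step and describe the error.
Step 2: Distribute the negative: -6 + 3

Step 2 incorrectly distributes the negative sign. The correct distribution is -(6 + 3) = -6 - 3 = -9. The negative must be applied to both terms, not just the first. The error treats -(6 + 3) as -6 + 3, which equals -3 instead of -9.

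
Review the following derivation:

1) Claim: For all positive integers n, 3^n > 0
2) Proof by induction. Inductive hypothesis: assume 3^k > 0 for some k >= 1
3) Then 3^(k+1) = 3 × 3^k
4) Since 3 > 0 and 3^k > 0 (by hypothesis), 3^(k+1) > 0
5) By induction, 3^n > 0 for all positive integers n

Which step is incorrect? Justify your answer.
Step 5: By induction, 3^n > 0 for all positive integers n

Step 5 concludes the proof by induction, but no base case was ever established. A valid induction proof requires: (1) a base case proving 3^1 > 0, and (2) an inductive step showing IF 3^k > 0 THEN 3^(k+1) > 0. Steps 2-4 correctly establish the inductive step, but without the base case the conclusion in step 5 does not follow.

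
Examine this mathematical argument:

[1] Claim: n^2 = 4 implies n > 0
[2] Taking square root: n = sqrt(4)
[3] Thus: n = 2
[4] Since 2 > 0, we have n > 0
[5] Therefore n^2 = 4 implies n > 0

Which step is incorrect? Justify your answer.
Step 2: Taking square root: n = sqrt(4)

Step 2 takes the square root and assumes the positive root only. The equation n^2 = 4 actually has two solutions: n = 2 and n = -2. The proof silently assumes n > 0 without justification, then uses this assumption to conclude n > 0, which is circular. The counterexample n = -2 shows the claim is false.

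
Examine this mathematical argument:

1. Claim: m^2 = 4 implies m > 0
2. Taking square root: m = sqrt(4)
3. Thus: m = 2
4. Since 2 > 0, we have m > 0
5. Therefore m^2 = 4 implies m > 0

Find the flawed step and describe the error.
Step 2: Taking square root: m = sqrt(4)

Step 2 takes the square root and assumes the positive root only. The equation m^2 = 4 actually has two solutions: m = 2 and m = -2. The proof silently assumes m > 0 without justification, then uses this assumption to conclude m > 0, which is circular. The counterexample m = -2 shows the claim is false.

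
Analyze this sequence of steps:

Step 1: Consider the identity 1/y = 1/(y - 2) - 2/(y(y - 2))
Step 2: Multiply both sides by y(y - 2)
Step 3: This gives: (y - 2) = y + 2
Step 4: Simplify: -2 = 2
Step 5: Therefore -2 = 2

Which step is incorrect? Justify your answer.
Step 3: This gives: (y - 2) = y + 2

Step 3 makes a sign error when clearing denominators. Multiplying -2/(y(y - 2)) by y(y - 2) gives -2, not +2. The correct result is (y - 2) = y - 2, which is trivially true, not (y - 2) = y + 2. (Step 1 is a valid identity: 1/(y - 2) - 2/(y(y - 2)) = (y - 2)/(y(y - 2)) = 1/y.)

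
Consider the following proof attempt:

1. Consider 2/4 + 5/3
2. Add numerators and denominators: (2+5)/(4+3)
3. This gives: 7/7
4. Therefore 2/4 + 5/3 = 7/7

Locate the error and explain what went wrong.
Step 2: Add numerators and denominators: (2+5)/(4+3)

Step 2 incorrectly adds fractions by separately adding numerators and denominators. This is wrong. The correct method requires a common denominator: 2/4 + 5/3 = (2×3 + 5×4)/(4×3) = 26/12 = 13/6. The method used gives 7/7, which is different.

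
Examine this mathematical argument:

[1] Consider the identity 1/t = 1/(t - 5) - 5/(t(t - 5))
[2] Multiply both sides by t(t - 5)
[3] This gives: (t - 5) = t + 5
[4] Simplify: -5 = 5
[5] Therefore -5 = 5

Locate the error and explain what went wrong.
Step 3: This gives: (t - 5) = t + 5

Step 3 makes a sign error when clearing denominators. Multiplying -5/(t(t - 5)) by t(t - 5) gives -5, not +5. The correct result is (t - 5) = t - 5, which is trivially true, not (t - 5) = t + 5. (Step 1 is a valid identity: 1/(t - 5) - 5/(t(t - 5)) = (t - 5)/(t(t - 5)) = 1/t.)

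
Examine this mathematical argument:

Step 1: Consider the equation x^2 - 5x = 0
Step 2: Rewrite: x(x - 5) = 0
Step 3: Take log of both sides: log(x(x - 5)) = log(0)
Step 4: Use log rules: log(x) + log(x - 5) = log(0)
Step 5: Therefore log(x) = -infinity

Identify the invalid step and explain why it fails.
Step 3: Take log of both sides: log(x(x - 5)) = log(0)

Step 3 takes the logarithm of both sides, resulting in log(0) on the right side. The logarithm is only defined for positive numbers; log(0) is undefined (approaches negative infinity). This operation is invalid.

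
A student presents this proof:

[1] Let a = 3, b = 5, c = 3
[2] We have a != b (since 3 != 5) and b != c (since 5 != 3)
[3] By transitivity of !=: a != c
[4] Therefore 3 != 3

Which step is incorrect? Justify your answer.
Step 3: By transitivity of !=: a != c

Step 3 incorrectly applies transitivity to the '!=' relation. Transitivity states: if a R b and b R c, then a R c. However, '!=' is not transitive. Counterexample: 3 != 5 and 5 != 3, but 3 = 3 (both equal 3). Transitivity holds for relations like <, <=, =, but not for !=.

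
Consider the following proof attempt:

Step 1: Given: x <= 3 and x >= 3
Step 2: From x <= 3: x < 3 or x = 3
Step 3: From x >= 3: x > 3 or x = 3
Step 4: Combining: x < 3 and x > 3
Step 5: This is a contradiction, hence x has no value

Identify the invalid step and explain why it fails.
Step 4: Combining: x < 3 and x > 3

Step 4 incorrectly combines the conditions. From x <= 3 and x >= 3, the intersection is x = 3. The error treats the 'or' cases as 'and' requirements. The correct conclusion is that x = 3 is the unique solution, not that no solution exists.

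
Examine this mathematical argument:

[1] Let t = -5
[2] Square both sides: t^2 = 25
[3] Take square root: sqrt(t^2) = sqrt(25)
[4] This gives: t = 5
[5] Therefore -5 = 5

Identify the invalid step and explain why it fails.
Step 4: This gives: t = 5

Step 4 incorrectly states that sqrt(t^2) = t. The correct identity is sqrt(t^2) = |t|. Since t = -5 < 0, we have sqrt(t^2) = |-5| = 5, not t = -5.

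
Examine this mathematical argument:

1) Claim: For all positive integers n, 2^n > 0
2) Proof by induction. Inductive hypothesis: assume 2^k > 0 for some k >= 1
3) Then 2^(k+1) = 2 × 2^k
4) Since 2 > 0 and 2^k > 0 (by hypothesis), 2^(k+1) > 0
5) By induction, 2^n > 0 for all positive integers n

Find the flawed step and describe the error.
Step 5: By induction, 2^n > 0 for all positive integers n

Step 5 concludes the proof by induction, but no base case was ever established. A valid induction proof requires: (1) a base case proving 2^1 > 0, and (2) an inductive step showing IF 2^k > 0 THEN 2^(k+1) > 0. Steps 2-4 correctly establish the inductive step, but without the base case the conclusion in step 5 does not follow.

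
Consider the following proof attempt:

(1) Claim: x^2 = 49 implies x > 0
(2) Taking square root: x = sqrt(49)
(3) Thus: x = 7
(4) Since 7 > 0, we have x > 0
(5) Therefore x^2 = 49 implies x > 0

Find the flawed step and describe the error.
Step 2: Taking square root: x = sqrt(49)

Step 2 takes the square root and assumes the positive root only. The equation x^2 = 49 actually has two solutions: x = 7 and x = -7. The proof silently assumes x > 0 without justification, then uses this assumption to conclude x > 0, which is circular. The counterexample x = -7 shows the claim is false.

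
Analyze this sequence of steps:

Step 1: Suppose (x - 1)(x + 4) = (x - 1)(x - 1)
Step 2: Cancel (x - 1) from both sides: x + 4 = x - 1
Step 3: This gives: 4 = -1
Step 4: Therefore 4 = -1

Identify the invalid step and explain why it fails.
Step 2: Cancel (x - 1) from both sides: x + 4 = x - 1

Step 2 cancels (x - 1) from both sides. This is only valid if (x - 1) ≠ 0, i.e., x ≠ 1. When x = 1, both sides equal zero regardless of the other factors. The correct approach requires considering x = 1 as a separate case.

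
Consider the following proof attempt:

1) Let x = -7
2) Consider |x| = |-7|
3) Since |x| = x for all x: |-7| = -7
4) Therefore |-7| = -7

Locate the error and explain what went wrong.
Step 3: Since |x| = x for all x: |-7| = -7

Step 3 incorrectly states that |x| = x for all x. The correct definition is |x| = x when x >= 0, and |x| = -x when x < 0. Since -7 < 0, we have |-7| = -(-7) = 7, not -7.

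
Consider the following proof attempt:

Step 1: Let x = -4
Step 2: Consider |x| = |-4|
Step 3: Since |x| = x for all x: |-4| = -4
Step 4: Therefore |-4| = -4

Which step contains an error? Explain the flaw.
Step 3: Since |x| = x for all x: |-4| = -4

Step 3 incorrectly states that |x| = x for all x. The correct definition is |x| = x when x >= 0, and |x| = -x when x < 0. Since -4 < 0, we have |-4| = -(-4) = 4, not -4.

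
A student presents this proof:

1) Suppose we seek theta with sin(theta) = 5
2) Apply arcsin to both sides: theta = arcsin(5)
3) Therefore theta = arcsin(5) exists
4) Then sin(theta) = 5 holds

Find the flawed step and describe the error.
Step 2: Apply arcsin to both sides: theta = arcsin(5)

Step 2 applies arcsin to 5. However, arcsin(x) is only defined for x in [-1, 1] because sin(theta) can only produce values in that range. Since |5| > 1, arcsin(5) is undefined. There is no angle whose sine equals 5.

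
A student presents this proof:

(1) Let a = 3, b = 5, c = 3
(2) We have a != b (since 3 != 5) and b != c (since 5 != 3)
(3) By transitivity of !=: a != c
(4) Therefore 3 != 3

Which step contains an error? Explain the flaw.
Step 3: By transitivity of !=: a != c

Step 3 incorrectly applies transitivity to the '!=' relation. Transitivity states: if a R b and b R c, then a R c. However, '!=' is not transitive. Counterexample: 3 != 5 and 5 != 3, but 3 = 3 (both equal 3). Transitivity holds for relations like <, <=, =, but not for !=.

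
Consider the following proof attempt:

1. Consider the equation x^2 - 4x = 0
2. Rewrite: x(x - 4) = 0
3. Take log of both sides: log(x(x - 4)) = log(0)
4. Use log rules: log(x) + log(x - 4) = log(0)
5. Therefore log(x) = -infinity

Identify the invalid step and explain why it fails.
Step 3: Take log of both sides: log(x(x - 4)) = log(0)

Step 3 takes the logarithm of both sides, resulting in log(0) on the right side. The logarithm is only defined for positive numbers; log(0) is undefined (approaches negative infinity). This operation is invalid.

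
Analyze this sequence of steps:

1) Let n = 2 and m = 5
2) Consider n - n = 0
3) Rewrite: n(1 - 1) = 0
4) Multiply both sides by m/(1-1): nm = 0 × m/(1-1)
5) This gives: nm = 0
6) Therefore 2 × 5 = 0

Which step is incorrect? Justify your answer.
Step 4: Multiply both sides by m/(1-1): nm = 0 × m/(1-1)

Step 4 multiplies both sides by m/(1-1). However, 1-1 = 0, so this is multiplication by m/0, which is undefined. We cannot multiply by an undefined expression.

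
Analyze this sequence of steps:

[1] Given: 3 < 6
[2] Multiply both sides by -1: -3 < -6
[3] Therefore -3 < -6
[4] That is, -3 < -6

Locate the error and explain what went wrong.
Step 2: Multiply both sides by -1: -3 < -6

Step 2 multiplies both sides by -1 but fails to reverse the inequality sign. When multiplying (or dividing) an inequality by a negative number, the direction must be reversed. Since 3 < 6, we should get -3 > -6, i.e., -3 > -6.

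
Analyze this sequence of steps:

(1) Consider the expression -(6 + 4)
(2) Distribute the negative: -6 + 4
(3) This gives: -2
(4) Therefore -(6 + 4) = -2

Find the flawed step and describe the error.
Step 2: Distribute the negative: -6 + 4

Step 2 incorrectly distributes the negative sign. The correct distribution is -(6 + 4) = -6 - 4 = -10. The negative must be applied to both terms, not just the first. The error treats -(6 + 4) as -6 + 4, which equals -2 instead of -10.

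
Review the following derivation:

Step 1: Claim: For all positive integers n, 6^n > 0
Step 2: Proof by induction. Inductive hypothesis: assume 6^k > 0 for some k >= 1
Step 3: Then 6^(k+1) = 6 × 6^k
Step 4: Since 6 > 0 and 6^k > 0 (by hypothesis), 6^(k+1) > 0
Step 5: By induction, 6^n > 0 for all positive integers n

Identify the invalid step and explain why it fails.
Step 5: By induction, 6^n > 0 for all positive integers n

Step 5 concludes the proof by induction, but no base case was ever established. A valid induction proof requires: (1) a base case proving 6^1 > 0, and (2) an inductive step showing IF 6^k > 0 THEN 6^(k+1) > 0. Steps 2-4 correctly establish the inductive step, but without the base case the conclusion in step 5 does not follow.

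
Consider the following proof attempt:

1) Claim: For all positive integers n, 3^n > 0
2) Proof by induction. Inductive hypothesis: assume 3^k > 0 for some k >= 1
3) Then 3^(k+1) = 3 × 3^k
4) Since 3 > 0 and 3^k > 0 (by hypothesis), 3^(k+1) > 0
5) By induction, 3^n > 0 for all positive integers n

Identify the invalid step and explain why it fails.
Step 5: By induction, 3^n > 0 for all positive integers n

Step 5 concludes the proof by induction, but no base case was ever established. A valid induction proof requires: (1) a base case proving 3^1 > 0, and (2) an inductive step showing IF 3^k > 0 THEN 3^(k+1) > 0. Steps 2-4 correctly establish the inductive step, but without the base case the conclusion in step 5 does not follow.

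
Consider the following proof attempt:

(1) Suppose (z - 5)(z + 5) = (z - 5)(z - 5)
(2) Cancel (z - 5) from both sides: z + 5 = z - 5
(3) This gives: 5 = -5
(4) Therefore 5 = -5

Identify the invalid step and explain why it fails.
Step 2: Cancel (z - 5) from both sides: z + 5 = z - 5

Step 2 cancels (z - 5) from both sides. This is only valid if (z - 5) ≠ 0, i.e., z ≠ 5. When z = 5, both sides equal zero regardless of the other factors. The correct approach requires considering z = 5 as a separate case.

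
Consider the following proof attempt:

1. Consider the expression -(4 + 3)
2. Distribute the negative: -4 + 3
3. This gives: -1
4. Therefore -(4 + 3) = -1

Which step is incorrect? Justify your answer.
Step 2: Distribute the negative: -4 + 3

Step 2 incorrectly distributes the negative sign. The correct distribution is -(4 + 3) = -4 - 3 = -7. The negative must be applied to both terms, not just the first. The error treats -(4 + 3) as -4 + 3, which equals -1 instead of -7.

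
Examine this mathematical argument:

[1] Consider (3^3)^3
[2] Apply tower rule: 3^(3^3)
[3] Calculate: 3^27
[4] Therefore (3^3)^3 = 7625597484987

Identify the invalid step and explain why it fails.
Step 2: Apply tower rule: 3^(3^3)

Step 2 incorrectly states that (a^b)^c = a^(b^c). The correct rule is (a^b)^c = a^(b×c). The actual value is (3^3)^3 = 3^9 = 19683, not 3^27 = 7625597484987.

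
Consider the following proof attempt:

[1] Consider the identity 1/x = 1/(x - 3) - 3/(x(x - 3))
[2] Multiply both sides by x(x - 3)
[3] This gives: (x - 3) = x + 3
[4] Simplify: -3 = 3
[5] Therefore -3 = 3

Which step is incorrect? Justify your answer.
Step 3: This gives: (x - 3) = x + 3

Step 3 makes a sign error when clearing denominators. Multiplying -3/(x(x - 3)) by x(x - 3) gives -3, not +3. The correct result is (x - 3) = x - 3, which is trivially true, not (x - 3) = x + 3. (Step 1 is a valid identity: 1/(x - 3) - 3/(x(x - 3)) = (x - 3)/(x(x - 3)) = 1/x.)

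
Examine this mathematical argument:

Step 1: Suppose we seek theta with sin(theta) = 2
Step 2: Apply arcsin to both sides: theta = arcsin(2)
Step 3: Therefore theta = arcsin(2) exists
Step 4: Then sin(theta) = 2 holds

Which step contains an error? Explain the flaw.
Step 2: Apply arcsin to both sides: theta = arcsin(2)

Step 2 applies arcsin to 2. However, arcsin(x) is only defined for x in [-1, 1] because sin(theta) can only produce values in that range. Since |2| > 1, arcsin(2) is undefined. There is no angle whose sine equals 2.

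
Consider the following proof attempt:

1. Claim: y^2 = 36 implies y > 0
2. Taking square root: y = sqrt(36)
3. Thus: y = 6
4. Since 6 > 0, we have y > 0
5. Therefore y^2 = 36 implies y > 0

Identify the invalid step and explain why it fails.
Step 2: Taking square root: y = sqrt(36)

Step 2 takes the square root and assumes the positive root only. The equation y^2 = 36 actually has two solutions: y = 6 and y = -6. The proof silently assumes y > 0 without justification, then uses this assumption to conclude y > 0, which is circular. The counterexample y = -6 shows the claim is false.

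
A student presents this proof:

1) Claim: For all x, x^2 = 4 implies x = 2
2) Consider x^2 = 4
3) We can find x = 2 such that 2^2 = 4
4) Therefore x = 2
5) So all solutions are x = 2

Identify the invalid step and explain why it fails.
Step 4: Therefore x = 2

Step 4 incorrectly concludes that x = 2 is the only solution. The proof shows that x = 2 is A solution (existence), but does not show it is the ONLY solution (uniqueness). In fact, x = -2 is also a solution since (-2)^2 = 4. Finding one solution doesn't prove there are no others.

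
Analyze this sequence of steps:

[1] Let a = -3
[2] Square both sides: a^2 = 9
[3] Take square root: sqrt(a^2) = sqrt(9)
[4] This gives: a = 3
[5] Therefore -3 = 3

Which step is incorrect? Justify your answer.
Step 4: This gives: a = 3

Step 4 incorrectly states that sqrt(a^2) = a. The correct identity is sqrt(a^2) = |a|. Since a = -3 < 0, we have sqrt(a^2) = |-3| = 3, not a = -3.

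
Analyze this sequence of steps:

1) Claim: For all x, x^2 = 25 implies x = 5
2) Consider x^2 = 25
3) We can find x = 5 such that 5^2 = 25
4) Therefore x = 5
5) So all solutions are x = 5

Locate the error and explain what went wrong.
Step 4: Therefore x = 5

Step 4 incorrectly concludes that x = 5 is the only solution. The proof shows that x = 5 is A solution (existence), but does not show it is the ONLY solution (uniqueness). In fact, x = -5 is also a solution since (-5)^2 = 25. Finding one solution doesn't prove there are no others.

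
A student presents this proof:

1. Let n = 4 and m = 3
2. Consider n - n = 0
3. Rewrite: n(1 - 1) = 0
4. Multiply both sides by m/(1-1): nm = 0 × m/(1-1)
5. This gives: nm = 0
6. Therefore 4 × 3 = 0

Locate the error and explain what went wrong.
Step 4: Multiply both sides by m/(1-1): nm = 0 × m/(1-1)

Step 4 multiplies both sides by m/(1-1). However, 1-1 = 0, so this is multiplication by m/0, which is undefined. We cannot multiply by an undefined expression.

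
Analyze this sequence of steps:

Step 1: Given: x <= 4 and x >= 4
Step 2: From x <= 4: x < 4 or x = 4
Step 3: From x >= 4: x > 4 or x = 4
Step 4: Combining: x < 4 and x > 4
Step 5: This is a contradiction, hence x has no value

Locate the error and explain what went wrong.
Step 4: Combining: x < 4 and x > 4

Step 4 incorrectly combines the conditions. From x <= 4 and x >= 4, the intersection is x = 4. The error treats the 'or' cases as 'and' requirements. The correct conclusion is that x = 4 is the unique solution, not that no solution exists.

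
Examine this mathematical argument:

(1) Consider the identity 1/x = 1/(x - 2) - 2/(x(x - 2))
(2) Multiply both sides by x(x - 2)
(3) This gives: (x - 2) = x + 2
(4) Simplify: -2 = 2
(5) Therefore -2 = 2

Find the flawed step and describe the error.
Step 3: This gives: (x - 2) = x + 2

Step 3 makes a sign error when clearing denominators. Multiplying -2/(x(x - 2)) by x(x - 2) gives -2, not +2. The correct result is (x - 2) = x - 2, which is trivially true, not (x - 2) = x + 2. (Step 1 is a valid identity: 1/(x - 2) - 2/(x(x - 2)) = (x - 2)/(x(x - 2)) = 1/x.)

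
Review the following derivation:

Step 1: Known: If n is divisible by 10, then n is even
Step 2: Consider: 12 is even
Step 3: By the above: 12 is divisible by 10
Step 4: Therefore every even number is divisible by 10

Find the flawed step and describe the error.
Step 3: By the above: 12 is divisible by 10

Step 3 commits the fallacy of affirming the consequent. The known fact 'divisible by 10 → even' does NOT imply 'even → divisible by 10'. That would be the converse, which is false. For example, 12 is even but 12 ÷ 10 = 1.20, which is not an integer.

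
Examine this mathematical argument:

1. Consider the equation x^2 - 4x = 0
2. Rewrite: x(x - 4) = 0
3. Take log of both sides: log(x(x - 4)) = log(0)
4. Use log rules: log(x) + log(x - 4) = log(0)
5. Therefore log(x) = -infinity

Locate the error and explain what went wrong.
Step 3: Take log of both sides: log(x(x - 4)) = log(0)

Step 3 takes the logarithm of both sides, resulting in log(0) on the right side. The logarithm is only defined for positive numbers; log(0) is undefined (approaches negative infinity). This operation is invalid.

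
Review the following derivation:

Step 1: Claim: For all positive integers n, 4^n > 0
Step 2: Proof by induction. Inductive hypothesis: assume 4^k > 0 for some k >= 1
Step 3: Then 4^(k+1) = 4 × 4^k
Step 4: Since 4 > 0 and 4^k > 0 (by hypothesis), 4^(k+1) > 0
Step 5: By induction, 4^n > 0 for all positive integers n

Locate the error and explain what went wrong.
Step 5: By induction, 4^n > 0 for all positive integers n

Step 5 concludes the proof by induction, but no base case was ever established. A valid induction proof requires: (1) a base case proving 4^1 > 0, and (2) an inductive step showing IF 4^k > 0 THEN 4^(k+1) > 0. Steps 2-4 correctly establish the inductive step, but without the base case the conclusion in step 5 does not follow.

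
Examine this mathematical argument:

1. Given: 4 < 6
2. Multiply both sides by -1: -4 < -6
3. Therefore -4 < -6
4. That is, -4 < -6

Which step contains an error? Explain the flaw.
Step 2: Multiply both sides by -1: -4 < -6

Step 2 multiplies both sides by -1 but fails to reverse the inequality sign. When multiplying (or dividing) an inequality by a negative number, the direction must be reversed. Since 4 < 6, we should get -4 > -6, i.e., -4 > -6.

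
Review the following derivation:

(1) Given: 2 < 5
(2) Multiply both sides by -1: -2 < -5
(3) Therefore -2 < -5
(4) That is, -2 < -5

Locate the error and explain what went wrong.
Step 2: Multiply both sides by -1: -2 < -5

Step 2 multiplies both sides by -1 but fails to reverse the inequality sign. When multiplying (or dividing) an inequality by a negative number, the direction must be reversed. Since 2 < 5, we should get -2 > -5, i.e., -2 > -5.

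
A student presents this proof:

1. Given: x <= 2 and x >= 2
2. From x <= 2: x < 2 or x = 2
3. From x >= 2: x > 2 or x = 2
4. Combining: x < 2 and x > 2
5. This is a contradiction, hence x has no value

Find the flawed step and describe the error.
Step 4: Combining: x < 2 and x > 2

Step 4 incorrectly combines the conditions. From x <= 2 and x >= 2, the intersection is x = 2. The error treats the 'or' cases as 'and' requirements. The correct conclusion is that x = 2 is the unique solution, not that no solution exists.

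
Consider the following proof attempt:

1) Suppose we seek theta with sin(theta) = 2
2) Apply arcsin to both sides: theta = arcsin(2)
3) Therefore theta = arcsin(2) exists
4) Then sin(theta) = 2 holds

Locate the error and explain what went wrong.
Step 2: Apply arcsin to both sides: theta = arcsin(2)

Step 2 applies arcsin to 2. However, arcsin(x) is only defined for x in [-1, 1] because sin(theta) can only produce values in that range. Since |2| > 1, arcsin(2) is undefined. There is no angle whose sine equals 2.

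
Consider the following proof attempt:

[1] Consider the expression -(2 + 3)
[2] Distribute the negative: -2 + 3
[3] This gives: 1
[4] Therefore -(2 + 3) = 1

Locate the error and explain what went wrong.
Step 2: Distribute the negative: -2 + 3

Step 2 incorrectly distributes the negative sign. The correct distribution is -(2 + 3) = -2 - 3 = -5. The negative must be applied to both terms, not just the first. The error treats -(2 + 3) as -2 + 3, which equals 1 instead of -5.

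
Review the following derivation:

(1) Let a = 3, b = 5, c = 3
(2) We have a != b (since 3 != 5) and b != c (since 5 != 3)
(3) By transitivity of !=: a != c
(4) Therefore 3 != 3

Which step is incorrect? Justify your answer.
Step 3: By transitivity of !=: a != c

Step 3 incorrectly applies transitivity to the '!=' relation. Transitivity states: if a R b and b R c, then a R c. However, '!=' is not transitive. Counterexample: 3 != 5 and 5 != 3, but 3 = 3 (both equal 3). Transitivity holds for relations like <, <=, =, but not for !=.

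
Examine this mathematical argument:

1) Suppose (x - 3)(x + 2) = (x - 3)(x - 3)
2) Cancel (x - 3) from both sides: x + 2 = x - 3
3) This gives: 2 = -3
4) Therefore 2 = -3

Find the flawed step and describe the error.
Step 2: Cancel (x - 3) from both sides: x + 2 = x - 3

Step 2 cancels (x - 3) from both sides. This is only valid if (x - 3) ≠ 0, i.e., x ≠ 3. When x = 3, both sides equal zero regardless of the other factors. The correct approach requires considering x = 3 as a separate case.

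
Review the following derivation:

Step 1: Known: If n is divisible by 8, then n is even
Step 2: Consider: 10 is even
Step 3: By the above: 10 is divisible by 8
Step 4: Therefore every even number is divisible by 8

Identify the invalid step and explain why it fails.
Step 3: By the above: 10 is divisible by 8

Step 3 commits the fallacy of affirming the consequent. The known fact 'divisible by 8 → even' does NOT imply 'even → divisible by 8'. That would be the converse, which is false. For example, 10 is even but 10 ÷ 8 = 1.25, which is not an integer.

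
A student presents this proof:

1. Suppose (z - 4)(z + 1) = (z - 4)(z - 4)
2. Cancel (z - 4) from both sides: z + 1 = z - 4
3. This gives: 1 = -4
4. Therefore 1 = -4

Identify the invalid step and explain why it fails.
Step 2: Cancel (z - 4) from both sides: z + 1 = z - 4

Step 2 cancels (z - 4) from both sides. This is only valid if (z - 4) ≠ 0, i.e., z ≠ 4. When z = 4, both sides equal zero regardless of the other factors. The correct approach requires considering z = 4 as a separate case.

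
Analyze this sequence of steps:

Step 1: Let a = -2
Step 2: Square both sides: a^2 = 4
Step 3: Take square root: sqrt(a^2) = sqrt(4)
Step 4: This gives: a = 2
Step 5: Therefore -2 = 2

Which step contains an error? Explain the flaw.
Step 4: This gives: a = 2

Step 4 incorrectly states that sqrt(a^2) = a. The correct identity is sqrt(a^2) = |a|. Since a = -2 < 0, we have sqrt(a^2) = |-2| = 2, not a = -2.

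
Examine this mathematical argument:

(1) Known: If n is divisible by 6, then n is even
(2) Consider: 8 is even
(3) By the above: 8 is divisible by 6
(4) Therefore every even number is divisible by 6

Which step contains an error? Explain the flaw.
Step 3: By the above: 8 is divisible by 6

Step 3 commits the fallacy of affirming the consequent. The known fact 'divisible by 6 → even' does NOT imply 'even → divisible by 6'. That would be the converse, which is false. For example, 8 is even but 8 ÷ 6 = 1.33, which is not an integer.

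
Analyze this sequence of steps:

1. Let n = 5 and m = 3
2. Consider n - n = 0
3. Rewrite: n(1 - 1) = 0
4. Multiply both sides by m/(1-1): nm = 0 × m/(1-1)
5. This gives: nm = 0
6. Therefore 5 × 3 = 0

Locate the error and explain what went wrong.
Step 4: Multiply both sides by m/(1-1): nm = 0 × m/(1-1)

Step 4 multiplies both sides by m/(1-1). However, 1-1 = 0, so this is multiplication by m/0, which is undefined. We cannot multiply by an undefined expression.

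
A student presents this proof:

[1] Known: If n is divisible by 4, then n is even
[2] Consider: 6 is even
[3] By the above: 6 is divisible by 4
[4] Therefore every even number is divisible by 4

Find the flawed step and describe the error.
Step 3: By the above: 6 is divisible by 4

Step 3 commits the fallacy of affirming the consequent. The known fact 'divisible by 4 → even' does NOT imply 'even → divisible by 4'. That would be the converse, which is false. For example, 6 is even but 6 ÷ 4 = 1.50, which is not an integer.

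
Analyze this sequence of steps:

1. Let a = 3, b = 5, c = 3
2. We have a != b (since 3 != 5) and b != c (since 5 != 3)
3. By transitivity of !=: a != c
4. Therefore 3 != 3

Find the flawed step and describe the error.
Step 3: By transitivity of !=: a != c

Step 3 incorrectly applies transitivity to the '!=' relation. Transitivity states: if a R b and b R c, then a R c. However, '!=' is not transitive. Counterexample: 3 != 5 and 5 != 3, but 3 = 3 (both equal 3). Transitivity holds for relations like <, <=, =, but not for !=.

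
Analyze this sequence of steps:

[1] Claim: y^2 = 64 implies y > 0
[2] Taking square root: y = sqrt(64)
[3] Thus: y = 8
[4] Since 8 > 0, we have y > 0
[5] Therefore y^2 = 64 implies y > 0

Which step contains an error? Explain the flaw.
Step 2: Taking square root: y = sqrt(64)

Step 2 takes the square root and assumes the positive root only. The equation y^2 = 64 actually has two solutions: y = 8 and y = -8. The proof silently assumes y > 0 without justification, then uses this assumption to conclude y > 0, which is circular. The counterexample y = -8 shows the claim is false.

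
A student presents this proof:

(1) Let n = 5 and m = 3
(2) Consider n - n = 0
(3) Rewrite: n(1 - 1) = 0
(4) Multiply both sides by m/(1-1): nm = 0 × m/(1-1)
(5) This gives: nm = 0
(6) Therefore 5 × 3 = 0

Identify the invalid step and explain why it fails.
Step 4: Multiply both sides by m/(1-1): nm = 0 × m/(1-1)

Step 4 multiplies both sides by m/(1-1). However, 1-1 = 0, so this is multiplication by m/0, which is undefined. We cannot multiply by an undefined expression.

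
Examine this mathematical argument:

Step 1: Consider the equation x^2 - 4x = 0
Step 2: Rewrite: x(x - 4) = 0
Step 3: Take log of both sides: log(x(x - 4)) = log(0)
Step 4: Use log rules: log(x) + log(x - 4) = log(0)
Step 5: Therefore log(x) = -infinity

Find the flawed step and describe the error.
Step 3: Take log of both sides: log(x(x - 4)) = log(0)

Step 3 takes the logarithm of both sides, resulting in log(0) on the right side. The logarithm is only defined for positive numbers; log(0) is undefined (approaches negative infinity). This operation is invalid.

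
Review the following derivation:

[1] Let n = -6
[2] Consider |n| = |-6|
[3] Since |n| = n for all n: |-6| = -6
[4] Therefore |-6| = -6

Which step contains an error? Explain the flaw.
Step 3: Since |n| = n for all n: |-6| = -6

Step 3 incorrectly states that |n| = n for all n. The correct definition is |n| = n when n >= 0, and |n| = -n when n < 0. Since -6 < 0, we have |-6| = -(-6) = 6, not -6.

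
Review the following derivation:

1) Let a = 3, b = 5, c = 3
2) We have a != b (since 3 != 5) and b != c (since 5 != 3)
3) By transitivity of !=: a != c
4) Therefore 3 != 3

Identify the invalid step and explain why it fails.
Step 3: By transitivity of !=: a != c

Step 3 incorrectly applies transitivity to the '!=' relation. Transitivity states: if a R b and b R c, then a R c. However, '!=' is not transitive. Counterexample: 3 != 5 and 5 != 3, but 3 = 3 (both equal 3). Transitivity holds for relations like <, <=, =, but not for !=.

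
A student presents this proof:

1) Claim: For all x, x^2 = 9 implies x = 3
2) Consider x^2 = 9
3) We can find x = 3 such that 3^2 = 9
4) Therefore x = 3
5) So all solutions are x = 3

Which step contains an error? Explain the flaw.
Step 4: Therefore x = 3

Step 4 incorrectly concludes that x = 3 is the only solution. The proof shows that x = 3 is A solution (existence), but does not show it is the ONLY solution (uniqueness). In fact, x = -3 is also a solution since (-3)^2 = 9. Finding one solution doesn't prove there are no others.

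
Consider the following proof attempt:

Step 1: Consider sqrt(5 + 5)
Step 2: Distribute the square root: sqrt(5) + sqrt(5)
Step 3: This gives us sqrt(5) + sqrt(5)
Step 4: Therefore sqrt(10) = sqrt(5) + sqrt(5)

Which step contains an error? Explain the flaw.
Step 2: Distribute the square root: sqrt(5) + sqrt(5)

Step 2 incorrectly 'distributes' the square root over addition. The square root function does not distribute: sqrt(a + b) ≠ sqrt(a) + sqrt(b). In fact, sqrt(5 + 5) = sqrt(10) ≈ 3.1623, while sqrt(5) + sqrt(5) ≈ 4.4721.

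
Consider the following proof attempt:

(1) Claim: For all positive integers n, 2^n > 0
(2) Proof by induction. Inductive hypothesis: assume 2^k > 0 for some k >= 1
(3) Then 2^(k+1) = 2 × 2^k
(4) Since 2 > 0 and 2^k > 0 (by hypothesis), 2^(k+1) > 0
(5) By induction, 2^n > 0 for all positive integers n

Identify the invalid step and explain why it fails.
Step 5: By induction, 2^n > 0 for all positive integers n

Step 5 concludes the proof by induction, but no base case was ever established. A valid induction proof requires: (1) a base case proving 2^1 > 0, and (2) an inductive step showing IF 2^k > 0 THEN 2^(k+1) > 0. Steps 2-4 correctly establish the inductive step, but without the base case the conclusion in step 5 does not follow.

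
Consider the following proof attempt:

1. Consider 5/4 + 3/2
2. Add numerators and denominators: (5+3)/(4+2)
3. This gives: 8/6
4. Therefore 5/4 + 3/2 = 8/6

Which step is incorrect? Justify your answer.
Step 2: Add numerators and denominators: (5+3)/(4+2)

Step 2 incorrectly adds fractions by separately adding numerators and denominators. This is wrong. The correct method requires a common denominator: 5/4 + 3/2 = (5×2 + 3×4)/(4×2) = 22/8 = 11/4. The method used gives 8/6, which is different.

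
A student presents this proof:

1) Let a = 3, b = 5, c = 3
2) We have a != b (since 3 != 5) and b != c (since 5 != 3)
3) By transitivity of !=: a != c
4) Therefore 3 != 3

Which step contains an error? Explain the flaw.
Step 3: By transitivity of !=: a != c

Step 3 incorrectly applies transitivity to the '!=' relation. Transitivity states: if a R b and b R c, then a R c. However, '!=' is not transitive. Counterexample: 3 != 5 and 5 != 3, but 3 = 3 (both equal 3). Transitivity holds for relations like <, <=, =, but not for !=.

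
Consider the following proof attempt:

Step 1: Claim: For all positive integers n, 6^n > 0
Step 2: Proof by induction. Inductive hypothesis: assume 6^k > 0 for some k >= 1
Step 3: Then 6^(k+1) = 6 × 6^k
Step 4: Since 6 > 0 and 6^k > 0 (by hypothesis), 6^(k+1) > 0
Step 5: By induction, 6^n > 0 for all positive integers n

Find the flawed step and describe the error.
Step 5: By induction, 6^n > 0 for all positive integers n

Step 5 concludes the proof by induction, but no base case was ever established. A valid induction proof requires: (1) a base case proving 6^1 > 0, and (2) an inductive step showing IF 6^k > 0 THEN 6^(k+1) > 0. Steps 2-4 correctly establish the inductive step, but without the base case the conclusion in step 5 does not follow.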